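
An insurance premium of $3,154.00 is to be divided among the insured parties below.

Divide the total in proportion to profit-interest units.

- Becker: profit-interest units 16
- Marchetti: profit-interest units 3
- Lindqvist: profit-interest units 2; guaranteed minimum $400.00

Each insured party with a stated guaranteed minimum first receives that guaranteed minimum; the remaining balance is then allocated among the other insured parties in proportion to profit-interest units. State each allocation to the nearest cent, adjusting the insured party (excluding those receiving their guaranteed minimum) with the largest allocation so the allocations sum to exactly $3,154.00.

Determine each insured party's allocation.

Becker: $2,319.16 · Marchetti: $434.84 · Lindqvist: $400.00

Guaranteed amounts: Lindqvist $400.00. Balance $2,754.00.
Balance split over remaining profit-interest units 19: Becker 2,319.1579 → $2,319.16; Marchetti 434.8421 → $434.84.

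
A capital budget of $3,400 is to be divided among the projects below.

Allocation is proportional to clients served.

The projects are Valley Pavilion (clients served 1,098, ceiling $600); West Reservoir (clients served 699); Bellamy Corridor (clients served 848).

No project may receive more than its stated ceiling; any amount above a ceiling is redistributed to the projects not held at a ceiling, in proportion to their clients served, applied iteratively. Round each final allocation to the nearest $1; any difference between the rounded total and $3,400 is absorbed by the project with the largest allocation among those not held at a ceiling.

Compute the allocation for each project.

Total clients served = 2,645.
Proportional shares (ignoring caps): Valley Pavilion 1,411.42; West Reservoir 898.53; Bellamy Corridor 1,090.06.
Capped: Valley Pavilion ($600); balance $2,800 reallocated over remaining clients served 1,547.
Redistributed shares: West Reservoir 1,265.16 → $1,265; Bellamy Corridor 1,534.84 → $1,535.

Valley Pavilion: $600 · West Reservoir: $1,265 · Bellamy Corridor: $1,535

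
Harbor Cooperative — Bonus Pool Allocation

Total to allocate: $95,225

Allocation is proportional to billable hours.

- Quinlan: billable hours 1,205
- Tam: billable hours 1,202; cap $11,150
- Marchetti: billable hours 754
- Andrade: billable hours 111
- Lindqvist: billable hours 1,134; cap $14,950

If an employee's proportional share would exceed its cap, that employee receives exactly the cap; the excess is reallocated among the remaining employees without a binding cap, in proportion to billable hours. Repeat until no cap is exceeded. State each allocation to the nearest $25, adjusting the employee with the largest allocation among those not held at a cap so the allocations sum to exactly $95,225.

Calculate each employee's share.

Quinlan: $40,250 · Tam: $11,150 · Marchetti: $25,175 · Andrade: $3,700 · Lindqvist: $14,950

Combined billable hours = 4,406.
Unconstrained shares: Quinlan 26,043.15; Tam 25,978.31; Marchetti 16,295.88; Andrade 2,399.00; Lindqvist 24,508.66.
Capped: Tam ($11,150), Lindqvist ($14,950); balance $69,125 reallocated over remaining billable hours 2,070.
Remaining shares: Quinlan 40,239.43 → $40,250; Marchetti 25,178.86 → $25,175; Andrade 3,706.70 → $3,700.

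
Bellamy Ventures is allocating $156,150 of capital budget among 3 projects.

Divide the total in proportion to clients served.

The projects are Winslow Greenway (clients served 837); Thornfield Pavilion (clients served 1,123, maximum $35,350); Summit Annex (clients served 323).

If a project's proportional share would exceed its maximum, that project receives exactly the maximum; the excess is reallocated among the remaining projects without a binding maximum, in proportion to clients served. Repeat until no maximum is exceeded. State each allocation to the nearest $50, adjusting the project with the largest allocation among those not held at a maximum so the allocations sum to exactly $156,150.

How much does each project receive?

Winslow Greenway: $87,150 · Thornfield Pavilion: $35,350 · Summit Annex: $33,650

Sum of clients served: 2,283.
Unconstrained shares: Winslow Greenway 57,248.16; Thornfield Pavilion 76,809.66; Summit Annex 22,092.18.
Held at cap: Thornfield Pavilion ($35,350); remaining pool $120,800 reallocated over remaining clients served 1,160.
Redistributed shares: Winslow Greenway 87,163.45 → $87,150; Summit Annex 33,636.55 → $33,650.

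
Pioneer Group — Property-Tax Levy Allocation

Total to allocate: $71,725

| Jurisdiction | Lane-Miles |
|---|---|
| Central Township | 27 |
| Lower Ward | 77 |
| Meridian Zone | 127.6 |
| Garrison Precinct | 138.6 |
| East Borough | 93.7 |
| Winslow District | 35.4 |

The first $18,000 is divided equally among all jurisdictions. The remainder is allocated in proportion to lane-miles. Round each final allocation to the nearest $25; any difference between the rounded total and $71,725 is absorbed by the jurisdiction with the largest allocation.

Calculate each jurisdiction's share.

Equal tier: $18,000 ÷ 6 = $3,000 apiece.
Remainder $53,725 by lane-miles (total 499.3): Central Township 2,905.22 → $2,900; Lower Ward 8,285.25 → $8,275; Meridian Zone 13,729.84 → $13,725; Garrison Precinct 14,913.45 → $14,925; East Borough 10,082.18 → $10,075; Winslow District 3,809.06 → $3,800.
Rounding difference +$25 on remainder applied to Garrison Precinct.
Totals: Central Township $3,000 + $2,900 = $5,900; Lower Ward $3,000 + $8,275 = $11,275; Meridian Zone $3,000 + $13,725 = $16,725; Garrison Precinct $3,000 + $14,950 = $17,950; East Borough $3,000 + $10,075 = $13,075; Winslow District $3,000 + $3,800 = $6,800.

Central Township: $5,900 | Lower Ward: $11,275 | Meridian Zone: $16,725 | Garrison Precinct: $17,950 | East Borough: $13,075 | Winslow District: $6,800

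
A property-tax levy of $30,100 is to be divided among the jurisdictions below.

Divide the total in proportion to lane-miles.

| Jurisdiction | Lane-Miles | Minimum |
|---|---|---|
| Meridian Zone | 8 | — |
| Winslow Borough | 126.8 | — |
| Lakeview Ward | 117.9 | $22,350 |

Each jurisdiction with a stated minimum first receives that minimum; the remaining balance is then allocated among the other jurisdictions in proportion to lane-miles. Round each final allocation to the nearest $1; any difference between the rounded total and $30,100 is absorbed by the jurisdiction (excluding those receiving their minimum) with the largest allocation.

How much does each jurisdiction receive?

Minimums first: Lakeview Ward $22,350. Balance $7,750.
Balance split over remaining lane-miles 134.8: Meridian Zone 459.94 → $460; Winslow Borough 7,290.06 → $7,290.

Meridian Zone: $460 · Winslow Borough: $7,290 · Lakeview Ward: $22,350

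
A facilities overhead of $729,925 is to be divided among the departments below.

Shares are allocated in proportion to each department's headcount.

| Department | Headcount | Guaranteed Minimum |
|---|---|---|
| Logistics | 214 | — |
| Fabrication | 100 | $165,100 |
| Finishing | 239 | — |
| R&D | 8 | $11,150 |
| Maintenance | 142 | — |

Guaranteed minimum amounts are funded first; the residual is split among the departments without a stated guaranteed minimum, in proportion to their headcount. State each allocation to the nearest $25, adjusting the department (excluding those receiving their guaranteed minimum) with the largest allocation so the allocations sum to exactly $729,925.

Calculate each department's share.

Logistics: $199,125 · Fabrication: $165,100 · Finishing: $222,400 · R&D: $11,150 · Maintenance: $132,150

Fund the minimums — Fabrication $165,100; R&D $11,150. Remaining pool $553,675.
Remaining pool split over remaining headcount 595: Logistics 199,136.89 → $199,125; Finishing 222,400.55 → $222,400; Maintenance 132,137.56 → $132,150.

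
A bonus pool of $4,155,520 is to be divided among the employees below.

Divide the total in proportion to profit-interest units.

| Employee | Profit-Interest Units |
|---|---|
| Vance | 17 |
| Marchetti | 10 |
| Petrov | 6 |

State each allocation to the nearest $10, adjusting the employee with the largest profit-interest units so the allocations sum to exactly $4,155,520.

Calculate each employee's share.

Sum of profit-interest units: 17 + 10 + 6 = 33.
Pro-rata amounts: Vance 2,140,722.42; Marchetti 1,259,248.48; Petrov 755,549.09.
After rounding ($10): Vance $2,140,720; Marchetti $1,259,250; Petrov $755,550. Sum = $4,155,520.
Rounded total matches; no reconciliation needed.

Vance: $2,140,720; Marchetti: $1,259,250; Petrov: $755,550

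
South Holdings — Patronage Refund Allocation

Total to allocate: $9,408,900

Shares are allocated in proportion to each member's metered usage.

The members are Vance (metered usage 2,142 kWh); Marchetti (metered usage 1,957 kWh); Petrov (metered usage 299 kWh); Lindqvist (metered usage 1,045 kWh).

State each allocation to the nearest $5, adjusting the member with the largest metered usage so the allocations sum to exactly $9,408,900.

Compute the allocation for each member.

Metered usage total: 5,443.
Raw shares: Vance 2,142/5,443 × $9,408,900 = 3,702,712.44; Marchetti 1,957/5,443 × $9,408,900 = 3,382,917.01; Petrov 299/5,443 × $9,408,900 = 516,858.55; Lindqvist 1,045/5,443 × $9,408,900 = 1,806,412.00.
At nearest $5: Vance $3,702,710; Marchetti $3,382,915; Petrov $516,860; Lindqvist $1,806,410. Sum = $9,408,895.
Difference $9,408,900 − $9,408,895 = +$5 applied to largest metered usage (Vance): Vance becomes $3,702,715.

Vance: $3,702,715 | Marchetti: $3,382,915 | Petrov: $516,860 | Lindqvist: $1,806,410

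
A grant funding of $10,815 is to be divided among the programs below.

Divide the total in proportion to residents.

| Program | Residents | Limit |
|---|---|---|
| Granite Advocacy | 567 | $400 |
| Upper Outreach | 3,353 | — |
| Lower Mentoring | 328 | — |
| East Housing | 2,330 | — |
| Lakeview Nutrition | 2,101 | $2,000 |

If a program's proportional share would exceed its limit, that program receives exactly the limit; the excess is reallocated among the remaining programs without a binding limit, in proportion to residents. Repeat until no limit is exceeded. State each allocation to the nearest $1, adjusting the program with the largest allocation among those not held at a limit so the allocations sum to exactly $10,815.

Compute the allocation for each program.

Combined residents = 8,679.
Pro-rata shares before constraints: Granite Advocacy 706.55; Upper Outreach 4,178.21; Lower Mentoring 408.72; East Housing 2,903.44; Lakeview Nutrition 2,618.08.
Capped: Granite Advocacy ($400), Lakeview Nutrition ($2,000); balance $8,415 reallocated over remaining residents 6,011.
Redistributed shares: Upper Outreach 4,693.98 → $4,694; Lower Mentoring 459.18 → $459; East Housing 3,261.84 → $3,262.

Granite Advocacy: $400 · Upper Outreach: $4,694 · Lower Mentoring: $459 · East Housing: $3,262 · Lakeview Nutrition: $2,000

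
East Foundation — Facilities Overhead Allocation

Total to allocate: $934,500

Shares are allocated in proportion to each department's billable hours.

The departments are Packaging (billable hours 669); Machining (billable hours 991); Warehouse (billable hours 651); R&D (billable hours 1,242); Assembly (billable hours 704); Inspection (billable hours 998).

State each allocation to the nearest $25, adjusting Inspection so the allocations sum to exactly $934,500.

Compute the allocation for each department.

Combined billable hours = 5,255.
Proportional shares: Packaging 669/5,255 × $934,500 = 118,968.70; Machining 991/5,255 × $934,500 = 176,230.16; Warehouse 651/5,255 × $934,500 = 115,767.75; R&D 1,242/5,255 × $934,500 = 220,865.65; Assembly 704/5,255 × $934,500 = 125,192.77; Inspection 998/5,255 × $934,500 = 177,474.98.
At nearest $25: Packaging $118,975; Machining $176,225; Warehouse $115,775; R&D $220,875; Assembly $125,200; Inspection $177,475. Sum = $934,525.
Difference $934,500 − $934,525 = −$25 applied to Inspection: Inspection becomes $177,450.

Packaging: $118,975; Machining: $176,225; Warehouse: $115,775; R&D: $220,875; Assembly: $125,200; Inspection: $177,450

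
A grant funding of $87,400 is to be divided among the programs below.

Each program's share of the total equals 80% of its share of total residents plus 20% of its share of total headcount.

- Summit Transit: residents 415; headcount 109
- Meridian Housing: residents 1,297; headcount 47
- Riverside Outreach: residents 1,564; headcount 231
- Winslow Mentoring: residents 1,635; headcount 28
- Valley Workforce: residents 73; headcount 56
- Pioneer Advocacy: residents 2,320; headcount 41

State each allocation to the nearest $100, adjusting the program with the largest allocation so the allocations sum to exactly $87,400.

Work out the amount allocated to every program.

Summit Transit: $7,700 · Meridian Housing: $14,000 · Riverside Outreach: $22,900 · Winslow Mentoring: $16,600 · Valley Workforce: $2,600 · Pioneer Advocacy: $23,600

Residents total 7,304; headcount total 512.
Combined weights (80% residents + 20% headcount): Summit Transit 0.0880; Meridian Housing 0.1604; Riverside Outreach 0.2615; Winslow Mentoring 0.1900; Valley Workforce 0.0299; Pioneer Advocacy 0.2701.
Proportional shares: Summit Transit 7,694.06; Meridian Housing 14,020.58; Riverside Outreach 22,858.40; Winslow Mentoring 16,607.53; Valley Workforce 2,610.69; Pioneer Advocacy 23,608.75.
At nearest $100: Summit Transit $7,700; Meridian Housing $14,000; Riverside Outreach $22,900; Winslow Mentoring $16,600; Valley Workforce $2,600; Pioneer Advocacy $23,600. Sum = $87,400.
No rounding difference to absorb.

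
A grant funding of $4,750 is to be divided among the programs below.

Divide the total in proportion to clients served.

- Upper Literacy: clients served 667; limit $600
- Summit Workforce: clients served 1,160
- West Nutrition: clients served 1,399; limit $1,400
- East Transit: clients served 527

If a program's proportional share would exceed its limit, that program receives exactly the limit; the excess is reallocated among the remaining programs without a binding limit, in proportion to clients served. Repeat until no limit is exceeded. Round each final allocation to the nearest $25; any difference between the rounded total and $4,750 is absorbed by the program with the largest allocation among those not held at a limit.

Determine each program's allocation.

Upper Literacy: $600 | Summit Workforce: $1,900 | West Nutrition: $1,400 | East Transit: $850

Total clients served = 3,753.
Pro-rata shares before constraints: Upper Literacy 844.19; Summit Workforce 1,468.16; West Nutrition 1,770.65; East Transit 667.00.
Cap binds for Upper Literacy ($600), West Nutrition ($1,400); balance $2,750 reallocated over remaining clients served 1,687.
Redistributed shares: Summit Workforce 1,890.93 → $1,900; East Transit 859.07 → $850.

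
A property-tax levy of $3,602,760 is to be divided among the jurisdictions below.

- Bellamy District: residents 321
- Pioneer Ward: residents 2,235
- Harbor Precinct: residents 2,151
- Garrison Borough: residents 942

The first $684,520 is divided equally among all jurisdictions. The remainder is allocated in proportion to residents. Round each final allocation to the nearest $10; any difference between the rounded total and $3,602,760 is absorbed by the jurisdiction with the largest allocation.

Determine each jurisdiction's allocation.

$684,520 shared equally gives $171,130 per jurisdiction.
Remainder $2,918,240 by residents (total 5,649): Bellamy District 165,826.70 → $165,830; Pioneer Ward 1,154,587.79 → $1,154,590; Harbor Precinct 1,111,193.88 → $1,111,190; Garrison Borough 486,631.63 → $486,630.
Totals: Bellamy District $171,130 + $165,830 = $336,960; Pioneer Ward $171,130 + $1,154,590 = $1,325,720; Harbor Precinct $171,130 + $1,111,190 = $1,282,320; Garrison Borough $171,130 + $486,630 = $657,760.

Bellamy District: $336,960 | Pioneer Ward: $1,325,720 | Harbor Precinct: $1,282,320 | Garrison Borough: $657,760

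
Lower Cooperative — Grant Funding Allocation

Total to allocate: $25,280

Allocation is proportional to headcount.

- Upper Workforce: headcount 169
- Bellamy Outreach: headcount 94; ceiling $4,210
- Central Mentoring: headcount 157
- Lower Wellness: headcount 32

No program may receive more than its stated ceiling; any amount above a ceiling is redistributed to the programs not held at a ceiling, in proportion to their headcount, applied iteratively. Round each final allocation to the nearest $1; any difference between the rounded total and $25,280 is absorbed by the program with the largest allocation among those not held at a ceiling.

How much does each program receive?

Total headcount = 452.
Unconstrained shares: Upper Workforce 9,452.04; Bellamy Outreach 5,257.35; Central Mentoring 8,780.88; Lower Wellness 1,789.73.
Capped: Bellamy Outreach ($4,210); remaining pool $21,070 reallocated over remaining headcount 358.
Shares after redistribution: Upper Workforce 9,946.45 → $9,946; Central Mentoring 9,240.20 → $9,240; Lower Wellness 1,883.35 → $1,883.
Rounding difference +$1 applied to Upper Workforce → $9,947.

Upper Workforce: $9,947 · Bellamy Outreach: $4,210 · Central Mentoring: $9,240 · Lower Wellness: $1,883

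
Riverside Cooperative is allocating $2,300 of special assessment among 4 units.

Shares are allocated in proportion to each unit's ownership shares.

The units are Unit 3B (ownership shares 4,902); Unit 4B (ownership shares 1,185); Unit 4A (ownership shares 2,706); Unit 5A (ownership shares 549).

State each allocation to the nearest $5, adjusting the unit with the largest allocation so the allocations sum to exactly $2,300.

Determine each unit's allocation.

Total ownership shares = 9,342.
Unrounded shares: Unit 3B 4,902/9,342 × $2,300 = 1,206.87; Unit 4B 1,185/9,342 × $2,300 = 291.75; Unit 4A 2,706/9,342 × $2,300 = 666.22; Unit 5A 549/9,342 × $2,300 = 135.16.
After rounding ($5): Unit 3B $1,205; Unit 4B $290; Unit 4A $665; Unit 5A $135. Sum = $2,295.
Difference $2,300 − $2,295 = +$5 applied to largest allocation (Unit 3B): Unit 3B becomes $1,210.

Unit 3B: $1,210 | Unit 4B: $290 | Unit 4A: $665 | Unit 5A: $135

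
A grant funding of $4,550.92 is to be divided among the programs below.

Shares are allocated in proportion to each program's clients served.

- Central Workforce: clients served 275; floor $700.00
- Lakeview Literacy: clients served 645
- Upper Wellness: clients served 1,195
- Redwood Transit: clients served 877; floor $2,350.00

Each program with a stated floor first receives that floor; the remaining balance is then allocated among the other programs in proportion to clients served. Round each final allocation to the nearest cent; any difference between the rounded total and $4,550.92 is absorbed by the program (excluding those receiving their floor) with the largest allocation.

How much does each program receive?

Fund the minimums — Central Workforce $700.00; Redwood Transit $2,350.00. Balance $1,500.92.
Balance split over remaining clients served 1,840: Lakeview Literacy 526.1377 → $526.14; Upper Wellness 974.7823 → $974.78.

Central Workforce: $700.00 · Lakeview Literacy: $526.14 · Upper Wellness: $974.78 · Redwood Transit: $2,350.00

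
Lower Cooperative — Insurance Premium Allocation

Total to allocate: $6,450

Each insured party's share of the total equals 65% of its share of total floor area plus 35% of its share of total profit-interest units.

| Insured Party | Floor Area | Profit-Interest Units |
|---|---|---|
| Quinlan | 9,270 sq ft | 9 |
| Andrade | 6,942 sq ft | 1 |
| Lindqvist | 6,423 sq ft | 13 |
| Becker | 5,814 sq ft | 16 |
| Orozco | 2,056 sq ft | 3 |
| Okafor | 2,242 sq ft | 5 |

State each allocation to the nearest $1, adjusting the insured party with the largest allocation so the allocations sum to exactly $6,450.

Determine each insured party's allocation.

Floor area total 32,747; profit-interest units total 47.
Combined weights (65% floor area + 35% profit-interest units): Quinlan 0.2510; Andrade 0.1452; Lindqvist 0.2243; Becker 0.2346; Orozco 0.0632; Okafor 0.0817.
Pro-rata amounts: Quinlan 1,619.10; Andrade 936.80; Lindqvist 1,446.73; Becker 1,512.86; Orozco 407.32; Okafor 527.20.
After rounding ($1): Quinlan $1,619; Andrade $937; Lindqvist $1,447; Becker $1,513; Orozco $407; Okafor $527. Sum = $6,450.
No rounding difference to absorb.

Quinlan: $1,619 | Andrade: $937 | Lindqvist: $1,447 | Becker: $1,513 | Orozco: $407 | Okafor: $527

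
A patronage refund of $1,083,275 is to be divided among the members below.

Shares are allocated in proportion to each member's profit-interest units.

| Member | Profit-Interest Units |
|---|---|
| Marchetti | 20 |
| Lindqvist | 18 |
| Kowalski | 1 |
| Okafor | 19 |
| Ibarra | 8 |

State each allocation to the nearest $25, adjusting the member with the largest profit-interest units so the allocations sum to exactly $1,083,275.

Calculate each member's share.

Marchetti: $328,250 | Lindqvist: $295,450 | Kowalski: $16,425 | Okafor: $311,850 | Ibarra: $131,300

Sum of profit-interest units: 20 + 18 + 1 + 19 + 8 = 66.
Unrounded shares: Marchetti 328,265.15; Lindqvist 295,438.64; Kowalski 16,413.26; Okafor 311,851.89; Ibarra 131,306.06.
After rounding ($25): Marchetti $328,275; Lindqvist $295,450; Kowalski $16,425; Okafor $311,850; Ibarra $131,300. Sum = $1,083,300.
Difference $1,083,275 − $1,083,300 = −$25 applied to largest profit-interest units (Marchetti): Marchetti becomes $328,250.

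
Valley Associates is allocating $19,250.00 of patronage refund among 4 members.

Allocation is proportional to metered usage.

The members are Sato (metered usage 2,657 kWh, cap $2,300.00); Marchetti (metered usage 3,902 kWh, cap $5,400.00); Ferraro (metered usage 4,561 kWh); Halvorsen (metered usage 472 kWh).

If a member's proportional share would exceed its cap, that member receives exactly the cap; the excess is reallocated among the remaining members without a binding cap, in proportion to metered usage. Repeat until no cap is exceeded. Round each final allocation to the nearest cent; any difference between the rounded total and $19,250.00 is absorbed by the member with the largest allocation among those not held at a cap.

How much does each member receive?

Sato: $2,300.00 · Marchetti: $5,400.00 · Ferraro: $10,466.83 · Halvorsen: $1,083.17

Total metered usage = 11,592.
Pro-rata shares before constraints: Sato 4,412.2886; Marchetti 6,479.7705; Ferraro 7,574.1244; Halvorsen 783.8164.
Capped: Sato ($2,300.00), Marchetti ($5,400.00); remaining pool $11,550.00 reallocated over remaining metered usage 5,033.
Redistributed shares: Ferraro 10,466.8289 → $10,466.83; Halvorsen 1,083.1711 → $1,083.17.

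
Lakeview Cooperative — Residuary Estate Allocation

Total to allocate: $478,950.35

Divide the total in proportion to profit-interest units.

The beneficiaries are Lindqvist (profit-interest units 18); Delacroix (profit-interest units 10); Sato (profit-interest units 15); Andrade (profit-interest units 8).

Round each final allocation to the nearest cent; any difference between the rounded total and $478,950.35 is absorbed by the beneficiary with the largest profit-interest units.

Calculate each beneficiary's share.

Total profit-interest units = 18 + 10 + 15 + 8 = 51.
Proportional shares: Lindqvist 169,041.3000; Delacroix 93,911.8333; Sato 140,867.7500; Andrade 75,129.4667.
Rounded to nearest cent: Lindqvist $169,041.30; Delacroix $93,911.83; Sato $140,867.75; Andrade $75,129.47. Sum = $478,950.35.
No rounding difference to absorb.

Lindqvist: $169,041.30; Delacroix: $93,911.83; Sato: $140,867.75; Andrade: $75,129.47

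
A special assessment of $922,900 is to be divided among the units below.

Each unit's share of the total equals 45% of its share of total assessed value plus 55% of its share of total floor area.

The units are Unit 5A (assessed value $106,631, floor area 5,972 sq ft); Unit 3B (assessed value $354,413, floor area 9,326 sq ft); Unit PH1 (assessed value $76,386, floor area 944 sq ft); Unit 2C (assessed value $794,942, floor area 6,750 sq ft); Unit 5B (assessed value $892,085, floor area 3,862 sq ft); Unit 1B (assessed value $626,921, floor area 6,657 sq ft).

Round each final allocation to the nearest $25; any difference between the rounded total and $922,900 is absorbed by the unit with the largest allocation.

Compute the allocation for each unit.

Assessed value total 2,851,378; floor area total 33,511.
Blended shares (45% assessed value + 55% floor area): Unit 5A 0.1148; Unit 3B 0.2090; Unit PH1 0.0275; Unit 2C 0.2362; Unit 5B 0.2042; Unit 1B 0.2082.
Proportional shares: Unit 5A 105,989.45; Unit 3B 192,882.48; Unit PH1 25,424.55; Unit 2C 218,026.83; Unit 5B 188,430.90; Unit 1B 192,145.79.
At nearest $25: Unit 5A $106,000; Unit 3B $192,875; Unit PH1 $25,425; Unit 2C $218,025; Unit 5B $188,425; Unit 1B $192,150. Sum = $922,900.
Rounded total matches; no reconciliation needed.

Unit 5A: $106,000 · Unit 3B: $192,875 · Unit PH1: $25,425 · Unit 2C: $218,025 · Unit 5B: $188,425 · Unit 1B: $192,150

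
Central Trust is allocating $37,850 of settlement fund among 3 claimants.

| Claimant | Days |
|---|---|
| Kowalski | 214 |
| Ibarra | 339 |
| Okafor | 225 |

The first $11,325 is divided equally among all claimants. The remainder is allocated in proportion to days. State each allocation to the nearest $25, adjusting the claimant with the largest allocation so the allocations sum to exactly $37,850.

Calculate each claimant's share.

Kowalski: $11,075 | Ibarra: $15,325 | Okafor: $11,450

Equal tier: $11,325 ÷ 3 = $3,775 apiece.
Remainder $26,525 by days (total 778): Kowalski 7,296.08 → $7,300; Ibarra 11,557.81 → $11,550; Okafor 7,671.11 → $7,675.
Totals: Kowalski $3,775 + $7,300 = $11,075; Ibarra $3,775 + $11,550 = $15,325; Okafor $3,775 + $7,675 = $11,450.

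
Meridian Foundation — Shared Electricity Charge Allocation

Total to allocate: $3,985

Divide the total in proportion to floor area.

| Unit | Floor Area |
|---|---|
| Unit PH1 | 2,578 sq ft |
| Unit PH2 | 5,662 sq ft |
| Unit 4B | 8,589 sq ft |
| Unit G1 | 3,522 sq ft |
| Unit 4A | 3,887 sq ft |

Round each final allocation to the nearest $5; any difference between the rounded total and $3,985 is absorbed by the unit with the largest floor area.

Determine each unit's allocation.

Unit PH1: $425; Unit PH2: $930; Unit 4B: $1,410; Unit G1: $580; Unit 4A: $640

Total floor area = 2,578 + 5,662 + 8,589 + 3,522 + 3,887 = 24,238.
Pro-rata amounts: Unit PH1 423.85; Unit PH2 930.90; Unit 4B 1,412.13; Unit G1 579.06; Unit 4A 639.07.
After rounding ($5): Unit PH1 $425; Unit PH2 $930; Unit 4B $1,410; Unit G1 $580; Unit 4A $640. Sum = $3,985.
Sum already equals the total — no adjustment.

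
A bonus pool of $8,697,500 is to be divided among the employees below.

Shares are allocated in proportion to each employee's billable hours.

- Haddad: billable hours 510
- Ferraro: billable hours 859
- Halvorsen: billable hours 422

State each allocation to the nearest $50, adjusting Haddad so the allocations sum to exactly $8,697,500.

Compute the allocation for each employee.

Haddad: $2,476,650 · Ferraro: $4,171,500 · Halvorsen: $2,049,350

Total billable hours = 1,791.
Pro-rata amounts: Haddad 510/1,791 × $8,697,500 = 2,476,675.04; Ferraro 859/1,791 × $8,697,500 = 4,171,497.77; Halvorsen 422/1,791 × $8,697,500 = 2,049,327.19.
At nearest $50: Haddad $2,476,700; Ferraro $4,171,500; Halvorsen $2,049,350. Sum = $8,697,550.
Difference $8,697,500 − $8,697,550 = −$50 applied to Haddad: Haddad becomes $2,476,650.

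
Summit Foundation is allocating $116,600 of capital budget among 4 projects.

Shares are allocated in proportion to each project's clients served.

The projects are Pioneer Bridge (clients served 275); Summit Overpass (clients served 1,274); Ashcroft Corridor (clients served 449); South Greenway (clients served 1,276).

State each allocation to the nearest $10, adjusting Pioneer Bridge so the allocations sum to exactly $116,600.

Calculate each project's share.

Pioneer Bridge: $9,800; Summit Overpass: $45,370; Ashcroft Corridor: $15,990; South Greenway: $45,440

Sum of clients served: 3,274.
Pro-rata amounts: Pioneer Bridge 275/3,274 × $116,600 = 9,793.83; Summit Overpass 1,274/3,274 × $116,600 = 45,372.14; Ashcroft Corridor 449/3,274 × $116,600 = 15,990.65; South Greenway 1,276/3,274 × $116,600 = 45,443.37.
After rounding ($10): Pioneer Bridge $9,790; Summit Overpass $45,370; Ashcroft Corridor $15,990; South Greenway $45,440. Sum = $116,590.
Difference $116,600 − $116,590 = +$10 applied to Pioneer Bridge: Pioneer Bridge becomes $9,800.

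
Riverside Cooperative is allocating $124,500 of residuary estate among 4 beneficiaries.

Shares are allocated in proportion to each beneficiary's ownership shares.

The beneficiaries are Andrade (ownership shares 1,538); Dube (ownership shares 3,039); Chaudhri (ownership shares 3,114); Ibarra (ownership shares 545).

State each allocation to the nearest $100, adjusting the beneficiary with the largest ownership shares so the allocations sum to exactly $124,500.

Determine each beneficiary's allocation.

Ownership shares total: 8,236.
Proportional shares: Andrade 1,538/8,236 × $124,500 = 23,249.27; Dube 3,039/8,236 × $124,500 = 45,939.23; Chaudhri 3,114/8,236 × $124,500 = 47,072.97; Ibarra 545/8,236 × $124,500 = 8,238.53.
Rounded to nearest $100: Andrade $23,200; Dube $45,900; Chaudhri $47,100; Ibarra $8,200. Sum = $124,400.
Difference $124,500 − $124,400 = +$100 applied to largest ownership shares (Chaudhri): Chaudhri becomes $47,200.

Andrade: $23,200; Dube: $45,900; Chaudhri: $47,200; Ibarra: $8,200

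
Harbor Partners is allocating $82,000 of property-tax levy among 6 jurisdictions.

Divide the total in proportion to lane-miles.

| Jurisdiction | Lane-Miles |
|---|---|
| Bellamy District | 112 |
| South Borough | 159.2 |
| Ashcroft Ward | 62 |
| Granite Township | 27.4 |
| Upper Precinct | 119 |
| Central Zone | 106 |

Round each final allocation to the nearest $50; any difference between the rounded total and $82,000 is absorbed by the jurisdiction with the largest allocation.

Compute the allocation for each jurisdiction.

Bellamy District: $15,700 · South Borough: $22,250 · Ashcroft Ward: $8,700 · Granite Township: $3,850 · Upper Precinct: $16,650 · Central Zone: $14,850

Total lane-miles = 585.6.
Unrounded shares: Bellamy District 112/585.6 × $82,000 = 15,683.06; South Borough 159.2/585.6 × $82,000 = 22,292.35; Ashcroft Ward 62/585.6 × $82,000 = 8,681.69; Granite Township 27.4/585.6 × $82,000 = 3,836.75; Upper Precinct 119/585.6 × $82,000 = 16,663.25; Central Zone 106/585.6 × $82,000 = 14,842.90.
Rounded to nearest $50: Bellamy District $15,700; South Borough $22,300; Ashcroft Ward $8,700; Granite Township $3,850; Upper Precinct $16,650; Central Zone $14,850. Sum = $82,050.
Difference $82,000 − $82,050 = −$50 applied to largest allocation (South Borough): South Borough becomes $22,250.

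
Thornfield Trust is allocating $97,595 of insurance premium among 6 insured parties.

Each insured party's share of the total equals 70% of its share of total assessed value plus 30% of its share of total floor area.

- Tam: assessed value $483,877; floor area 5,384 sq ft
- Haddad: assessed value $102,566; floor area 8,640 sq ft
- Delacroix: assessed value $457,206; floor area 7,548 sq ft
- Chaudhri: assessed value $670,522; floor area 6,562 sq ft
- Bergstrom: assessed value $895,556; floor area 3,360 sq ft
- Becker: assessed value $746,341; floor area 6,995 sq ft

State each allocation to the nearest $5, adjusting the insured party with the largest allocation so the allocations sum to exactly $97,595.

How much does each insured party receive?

Assessed value total 3,356,068; floor area total 38,489.
Blended shares (70% assessed value + 30% floor area): Tam 0.1429; Haddad 0.0887; Delacroix 0.1542; Chaudhri 0.1910; Bergstrom 0.2130; Becker 0.2102.
Raw shares: Tam 13,945.45; Haddad 8,660.27; Delacroix 15,048.68; Chaudhri 18,640.92; Bergstrom 20,785.98; Becker 20,513.68.
At nearest $5: Tam $13,945; Haddad $8,660; Delacroix $15,050; Chaudhri $18,640; Bergstrom $20,785; Becker $20,515. Sum = $97,595.
Sum already equals the total — no adjustment.

Tam: $13,945; Haddad: $8,660; Delacroix: $15,050; Chaudhri: $18,640; Bergstrom: $20,785; Becker: $20,515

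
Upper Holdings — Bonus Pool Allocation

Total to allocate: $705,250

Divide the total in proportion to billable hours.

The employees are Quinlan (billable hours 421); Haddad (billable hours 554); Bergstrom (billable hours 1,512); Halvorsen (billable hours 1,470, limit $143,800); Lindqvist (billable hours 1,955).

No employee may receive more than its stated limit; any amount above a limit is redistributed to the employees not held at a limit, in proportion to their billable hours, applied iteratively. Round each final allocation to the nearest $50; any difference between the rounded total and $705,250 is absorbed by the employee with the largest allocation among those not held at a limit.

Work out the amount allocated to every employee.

Quinlan: $53,200 | Haddad: $70,000 | Bergstrom: $191,100 | Halvorsen: $143,800 | Lindqvist: $247,150

Billable hours total: 5,912.
Pro-rata shares before constraints: Quinlan 50,221.63; Haddad 66,087.36; Bergstrom 180,368.40; Halvorsen 175,358.17; Lindqvist 233,214.44.
Capped: Halvorsen ($143,800); balance $561,450 reallocated over remaining billable hours 4,442.
Remaining shares: Quinlan 53,212.62 → $53,200; Haddad 70,023.26 → $70,000; Bergstrom 191,110.40 → $191,100; Lindqvist 247,103.73 → $247,100.
Rounding difference +$50 applied to Lindqvist → $247,150.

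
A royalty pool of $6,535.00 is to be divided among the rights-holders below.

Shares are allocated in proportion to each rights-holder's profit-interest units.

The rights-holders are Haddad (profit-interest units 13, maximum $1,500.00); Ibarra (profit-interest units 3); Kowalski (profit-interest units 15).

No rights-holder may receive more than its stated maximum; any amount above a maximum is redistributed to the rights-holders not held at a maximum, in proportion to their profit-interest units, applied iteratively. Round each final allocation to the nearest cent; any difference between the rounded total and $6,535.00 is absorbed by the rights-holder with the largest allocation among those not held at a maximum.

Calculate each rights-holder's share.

Haddad: $1,500.00 | Ibarra: $839.17 | Kowalski: $4,195.83

Profit-interest units total: 31.
Proportional shares (ignoring caps): Haddad 2,740.4839; Ibarra 632.4194; Kowalski 3,162.0968.
Cap binds for Haddad ($1,500.00); remaining pool $5,035.00 reallocated over remaining profit-interest units 18.
Redistributed shares: Ibarra 839.1667 → $839.17; Kowalski 4,195.8333 → $4,195.83.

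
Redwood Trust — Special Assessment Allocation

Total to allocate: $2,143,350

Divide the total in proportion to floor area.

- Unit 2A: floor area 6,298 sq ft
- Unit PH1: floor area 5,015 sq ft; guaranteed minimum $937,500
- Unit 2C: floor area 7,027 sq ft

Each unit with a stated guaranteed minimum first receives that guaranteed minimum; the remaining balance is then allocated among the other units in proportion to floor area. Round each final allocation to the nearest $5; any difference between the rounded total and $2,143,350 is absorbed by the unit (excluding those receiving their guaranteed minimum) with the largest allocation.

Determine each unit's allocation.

Guaranteed amounts: Unit PH1 $937,500. Balance $1,205,850.
Balance split over remaining floor area 13,325: Unit 2A 569,939.46 → $569,940; Unit 2C 635,910.54 → $635,910.

Unit 2A: $569,940 · Unit PH1: $937,500 · Unit 2C: $635,910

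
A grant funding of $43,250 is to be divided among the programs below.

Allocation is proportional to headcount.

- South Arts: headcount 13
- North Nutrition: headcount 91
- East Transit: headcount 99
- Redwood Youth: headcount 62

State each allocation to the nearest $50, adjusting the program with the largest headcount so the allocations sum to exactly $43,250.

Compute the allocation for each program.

Total headcount = 265.
Unrounded shares: South Arts 13/265 × $43,250 = 2,121.70; North Nutrition 91/265 × $43,250 = 14,851.89; East Transit 99/265 × $43,250 = 16,157.55; Redwood Youth 62/265 × $43,250 = 10,118.87.
At nearest $50: South Arts $2,100; North Nutrition $14,850; East Transit $16,150; Redwood Youth $10,100. Sum = $43,200.
Difference $43,250 − $43,200 = +$50 applied to largest headcount (East Transit): East Transit becomes $16,200.

South Arts: $2,100 · North Nutrition: $14,850 · East Transit: $16,200 · Redwood Youth: $10,100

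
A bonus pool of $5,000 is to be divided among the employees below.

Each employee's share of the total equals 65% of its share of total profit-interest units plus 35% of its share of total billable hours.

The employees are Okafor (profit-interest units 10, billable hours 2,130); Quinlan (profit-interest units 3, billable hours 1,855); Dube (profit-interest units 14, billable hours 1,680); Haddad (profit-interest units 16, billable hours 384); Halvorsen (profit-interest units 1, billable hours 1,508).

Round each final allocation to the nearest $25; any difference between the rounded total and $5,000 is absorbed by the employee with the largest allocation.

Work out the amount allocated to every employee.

Okafor: $1,225; Quinlan: $650; Dube: $1,425; Haddad: $1,275; Halvorsen: $425

Profit-interest units total 44; billable hours total 7,557.
Combined weights (65% profit-interest units + 35% billable hours): Okafor 0.2464; Quinlan 0.1302; Dube 0.2846; Haddad 0.2541; Halvorsen 0.0846.
Unrounded shares: Okafor 1,231.89; Quinlan 651.16; Dube 1,423.13; Haddad 1,270.74; Halvorsen 423.08.
Rounded to nearest $25: Okafor $1,225; Quinlan $650; Dube $1,425; Haddad $1,275; Halvorsen $425. Sum = $5,000.
No rounding difference to absorb.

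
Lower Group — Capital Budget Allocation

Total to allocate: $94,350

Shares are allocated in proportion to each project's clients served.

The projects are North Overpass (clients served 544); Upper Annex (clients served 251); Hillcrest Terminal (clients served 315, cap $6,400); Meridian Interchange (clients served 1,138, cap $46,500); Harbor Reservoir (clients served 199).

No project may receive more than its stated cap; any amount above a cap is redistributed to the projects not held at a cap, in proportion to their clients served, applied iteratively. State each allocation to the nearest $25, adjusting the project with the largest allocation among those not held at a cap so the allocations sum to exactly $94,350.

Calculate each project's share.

North Overpass: $22,675 · Upper Annex: $10,475 · Hillcrest Terminal: $6,400 · Meridian Interchange: $46,500 · Harbor Reservoir: $8,300

Sum of clients served: 2,447.
Pro-rata shares before constraints: North Overpass 20,975.23; Upper Annex 9,677.91; Hillcrest Terminal 12,145.59; Meridian Interchange 43,878.34; Harbor Reservoir 7,672.93.
Held at cap: Hillcrest Terminal ($6,400); remaining pool $87,950 reallocated over remaining clients served 2,132.
Held at cap: Meridian Interchange ($46,500); remaining pool $41,450 reallocated over remaining clients served 994.
Remaining shares: North Overpass 22,684.91 → $22,675; Upper Annex 10,466.75 → $10,475; Harbor Reservoir 8,298.34 → $8,300.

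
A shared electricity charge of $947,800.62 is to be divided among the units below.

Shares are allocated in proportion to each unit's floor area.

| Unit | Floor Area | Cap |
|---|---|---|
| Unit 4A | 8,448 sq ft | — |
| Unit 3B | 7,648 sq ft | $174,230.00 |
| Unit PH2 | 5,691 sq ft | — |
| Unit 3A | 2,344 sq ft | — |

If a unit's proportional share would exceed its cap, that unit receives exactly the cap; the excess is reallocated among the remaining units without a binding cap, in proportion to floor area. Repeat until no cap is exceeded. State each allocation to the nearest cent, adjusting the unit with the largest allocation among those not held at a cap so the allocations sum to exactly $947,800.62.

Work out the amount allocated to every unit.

Combined floor area = 24,131.
Proportional shares (ignoring caps): Unit 4A 331,814.6632; Unit 3B 300,392.8201; Unit PH2 223,527.1364; Unit 3A 92,066.0003.
Held at cap: Unit 3B ($174,230.00); residual $773,570.62 reallocated over remaining floor area 16,483.
Redistributed shares: Unit 4A 396,476.6485 → $396,476.65; Unit PH2 267,086.7196 → $267,086.72; Unit 3A 110,007.2519 → $110,007.25.

Unit 4A: $396,476.65; Unit 3B: $174,230.00; Unit PH2: $267,086.72; Unit 3A: $110,007.25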